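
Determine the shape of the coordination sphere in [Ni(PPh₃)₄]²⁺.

Summing ligand charges against the +2 overall charge gives an oxidation state of +2 for nickel.
Group 10 minus oxidation state 2 gives a d⁸ configuration.
With 4 monodentate ligands the coordination number is 4.
Triphenylphosphine is a strong-field ligand (high in the spectrochemical series).
A 3d d⁸ ion with strong-field ligands gains enough CFSE to favour square planar over tetrahedral.

square planar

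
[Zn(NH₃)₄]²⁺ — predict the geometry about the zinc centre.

tetrahedral

Ammonia is neutral; balancing the +2 overall charge requires Zn(II).
Zn sits in group 12, so the d-electron count is 12 − 2 = 10.
With 4 monodentate ligands the coordination number is 4.
A d¹⁰ ion has no crystal-field stabilisation preference between square planar and tetrahedral, so four ligands adopt the sterically favoured tetrahedral geometry.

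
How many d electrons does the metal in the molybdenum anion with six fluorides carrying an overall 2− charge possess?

Summing ligand charges against the −2 overall charge gives an oxidation state of +4 for molybdenum.
Molybdenum is a group-6 element; Mo(IV) is therefore d².

d2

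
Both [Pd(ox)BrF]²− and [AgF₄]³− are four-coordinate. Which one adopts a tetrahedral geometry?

[AgF₄]³−

For [Pd(ox)BrF]²−: Each oxalate is −2; each bromide is −1; each fluoride is −1; balancing the −2 overall charge requires Pd(II). Palladium is a group-10 element; Pd(II) is therefore d⁸. A 4d d⁸ ion has a large crystal-field splitting; square planar leaves the high-energy d_{x²−y²} orbital empty and maximises CFSE. → square planar.
For [AgF₄]³−: Summing ligand charges against the −3 overall charge gives an oxidation state of +1 for silver. Ag sits in group 11, so the d-electron count is 11 − 1 = 10. A d¹⁰ ion has no crystal-field stabilisation preference between square planar and tetrahedral, so four ligands adopt the sterically favoured tetrahedral geometry. → tetrahedral.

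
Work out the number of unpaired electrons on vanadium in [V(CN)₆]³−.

2

Ligand charges: each cyanide is −1. With an overall charge of −3 the vanadium centre must be in the +3 oxidation state.
Group 5 minus oxidation state 3 gives a d² configuration.
In an octahedral field the d² configuration is t₂g²e_g⁰ (only one arrangement possible), giving 2 unpaired electrons.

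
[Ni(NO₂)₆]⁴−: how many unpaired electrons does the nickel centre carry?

Summing ligand charges against the −4 overall charge gives an oxidation state of +2 for nickel.
Ni sits in group 10, so the d-electron count is 10 − 2 = 8.
In an octahedral field the d⁸ configuration is t₂g⁶e_g² (only one arrangement possible), giving 2 unpaired electrons.

2 unpaired electrons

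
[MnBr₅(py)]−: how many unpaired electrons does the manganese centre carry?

3 unpaired electrons

Summing ligand charges against the −1 overall charge gives an oxidation state of +4 for manganese.
Manganese is a group-7 element; Mn(IV) is therefore d³.
In an octahedral field the d³ configuration is t₂g³e_g⁰ (only one arrangement possible), giving 3 unpaired electrons.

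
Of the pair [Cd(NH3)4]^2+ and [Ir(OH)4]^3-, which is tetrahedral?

[Cd(NH3)4]^2+

For [Cd(NH3)4]^2+: Summing ligand charges against the +2 overall charge gives an oxidation state of +2 for cadmium. Cd sits in group 12, so the d-electron count is 12 − 2 = 10. A d¹⁰ ion has no crystal-field stabilisation preference between square planar and tetrahedral, so four ligands adopt the sterically favoured tetrahedral geometry. → tetrahedral.
For [Ir(OH)4]^3-: Ligand charges: each hydroxide is −1. With an overall charge of −3 the iridium centre must be in the +1 oxidation state. Ir sits in group 9, so the d-electron count is 9 − 1 = 8. A 5d d⁸ ion has a large crystal-field splitting; square planar leaves the high-energy d_{x²−y²} orbital empty and maximises CFSE. → square planar.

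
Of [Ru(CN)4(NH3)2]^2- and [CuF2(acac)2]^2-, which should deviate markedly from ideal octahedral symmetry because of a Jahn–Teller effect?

[Ru(CN)4(NH3)2]^2-: Each cyanide is −1; ammonia is neutral; balancing the −2 overall charge requires Ru(II). Ru sits in group 8, so the d-electron count is 8 − 2 = 6. A 4d ion has a large Δₒ and is invariably low-spin. The d⁶ configuration leaves the e_g set evenly filled (or empty) — no strong Jahn–Teller driving force.
[CuF2(acac)2]^2-: Summing ligand charges against the −2 overall charge gives an oxidation state of +2 for copper. Group 11 minus oxidation state 2 gives a d⁹ configuration. The t₂g⁶e_g³ configuration has an unevenly filled e_g set; the Jahn–Teller theorem predicts a tetragonal distortion (typically axial elongation) to lift the degeneracy.

[CuF2(acac)2]^2-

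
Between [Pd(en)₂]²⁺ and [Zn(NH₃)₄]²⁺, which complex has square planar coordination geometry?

[Pd(en)₂]²⁺

For [Pd(en)₂]²⁺: Ethylenediamine is neutral; balancing the +2 overall charge requires Pd(II). Group 10 minus oxidation state 2 gives a d⁸ configuration. A 4d d⁸ ion has a large crystal-field splitting; square planar leaves the high-energy d_{x²−y²} orbital empty and maximises CFSE. → square planar.
For [Zn(NH₃)₄]²⁺: Ligand charges: ammonia is neutral. With an overall charge of +2 the zinc centre must be in the +2 oxidation state. Zinc is a group-12 element; Zn(II) is therefore d¹⁰. A d¹⁰ ion has no crystal-field stabilisation preference between square planar and tetrahedral, so four ligands adopt the sterically favoured tetrahedral geometry. → tetrahedral.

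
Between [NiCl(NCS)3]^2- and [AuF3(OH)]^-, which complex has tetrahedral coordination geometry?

[NiCl(NCS)3]^2-

For [NiCl(NCS)3]^2-: Ligand charges: each chloride is −1; each isothiocyanate is −1. With an overall charge of −2 the nickel centre must be in the +2 oxidation state. Nickel is a group-10 element; Ni(II) is therefore d⁸. Chloride and isothiocyanate are weak-field ligands. With weak-field ligands the CFSE gain from square planar is small, so a 3d d⁸ ion takes the sterically preferred tetrahedral geometry. → tetrahedral.
For [AuF3(OH)]^-: Ligand charges: each fluoride is −1; each hydroxide is −1. With an overall charge of −1 the gold centre must be in the +3 oxidation state. Au sits in group 11, so the d-electron count is 11 − 3 = 8. A 5d d⁸ ion has a large crystal-field splitting; square planar leaves the high-energy d_{x²−y²} orbital empty and maximises CFSE. → square planar.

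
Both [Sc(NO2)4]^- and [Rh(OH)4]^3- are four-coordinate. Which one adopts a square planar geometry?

For [Sc(NO2)4]^-: Summing ligand charges against the −1 overall charge gives an oxidation state of +3 for scandium. Sc sits in group 3, so the d-electron count is 3 − 3 = 0. A d⁰ ion has no crystal-field stabilisation preference between square planar and tetrahedral, so four ligands adopt the sterically favoured tetrahedral geometry. → tetrahedral.
For [Rh(OH)4]^3-: Ligand charges: each hydroxide is −1. With an overall charge of −3 the rhodium centre must be in the +1 oxidation state. Rhodium is a group-9 element; Rh(I) is therefore d⁸. A 4d d⁸ ion has a large crystal-field splitting; square planar leaves the high-energy d_{x²−y²} orbital empty and maximises CFSE. → square planar.

[Rh(OH)4]^3-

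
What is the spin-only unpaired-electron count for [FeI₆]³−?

5

Each iodide is −1; balancing the −3 overall charge requires Fe(III).
Group 8 minus oxidation state 3 gives a d⁵ configuration.
The spin state decides the count: Iodide is a weak-field ligand for a first-row metal, so the complex is high-spin.
An octahedral high-spin d⁵ ion is t₂g³e_g², giving 5 unpaired electrons.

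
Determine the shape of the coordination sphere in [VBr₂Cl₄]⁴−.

octahedral

Ligand charges: each bromide is −1; each chloride is −1. With an overall charge of −4 the vanadium centre must be in the +2 oxidation state.
V sits in group 5, so the d-electron count is 5 − 2 = 3.
With 6 monodentate ligands the coordination number is 6.
Six donors around a single metal centre give an octahedral coordination sphere.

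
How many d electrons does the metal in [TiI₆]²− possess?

Ligand charges: each iodide is −1. With an overall charge of −2 the titanium centre must be in the +4 oxidation state.
Group 4 minus oxidation state 4 gives a d⁰ configuration.

d0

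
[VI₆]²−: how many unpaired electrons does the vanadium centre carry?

1 unpaired electron

Each iodide is −1; balancing the −2 overall charge requires V(IV).
Vanadium is a group-5 element; V(IV) is therefore d¹.
In an octahedral field the d¹ configuration is t₂g¹e_g⁰ (only one arrangement possible), giving 1 unpaired electron.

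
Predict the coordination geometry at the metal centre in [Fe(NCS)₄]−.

tetrahedral

Summing ligand charges against the −1 overall charge gives an oxidation state of +3 for iron.
Fe sits in group 8, so the d-electron count is 8 − 3 = 5.
With 4 monodentate ligands the coordination number is 4.
Isothiocyanate is a weak-field ligand.
A high-spin d⁵ ion has zero CFSE in either geometry, so four ligands adopt the sterically favoured tetrahedral geometry.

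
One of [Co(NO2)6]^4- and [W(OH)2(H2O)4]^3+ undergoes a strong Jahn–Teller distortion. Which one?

[Co(NO2)6]^4-: Each nitro (N-bound nitrite) is −1; balancing the −4 overall charge requires Co(II). Cobalt is a group-9 element; Co(II) is therefore d⁷. Nitro (N-bound nitrite) is a strong-field ligand (high in the spectrochemical series) for a first-row metal, so the complex is low-spin. The t₂g⁶e_g¹ (low-spin) configuration has an unevenly filled e_g set; the Jahn–Teller theorem predicts a tetragonal distortion (typically axial elongation) to lift the degeneracy.
[W(OH)2(H2O)4]^3+: Ligand charges: each hydroxide is −1; water is neutral. With an overall charge of +3 the tungsten centre must be in the +5 oxidation state. Tungsten is a group-6 element; W(V) is therefore d¹. The d¹ configuration leaves the e_g set evenly filled (or empty) — no strong Jahn–Teller driving force.

[Co(NO2)6]^4-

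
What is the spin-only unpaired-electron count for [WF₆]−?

Ligand charges: each fluoride is −1. With an overall charge of −1 the tungsten centre must be in the +5 oxidation state.
Tungsten is a group-6 element; W(V) is therefore d¹.
In an octahedral field the d¹ configuration is t₂g¹e_g⁰ (only one arrangement possible), giving 1 unpaired electron.

1 unpaired electron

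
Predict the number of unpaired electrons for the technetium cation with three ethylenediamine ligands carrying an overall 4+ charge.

Ligand charges: ethylenediamine is neutral. With an overall charge of +4 the technetium centre must be in the +4 oxidation state.
Group 7 minus oxidation state 4 gives a d³ configuration.
Counting donor atoms: 3×ethylenediamine (bidentate) → 6 donors. Coordination number = 6.
In an octahedral field the d³ configuration is t₂g³e_g⁰ (only one arrangement possible), giving 3 unpaired electrons.

3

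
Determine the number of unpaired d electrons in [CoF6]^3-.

4 unpaired electrons

Each fluoride is −1; balancing the −3 overall charge requires Co(III).
Group 9 minus oxidation state 3 gives a d⁶ configuration.
The spin state decides the count: fluoride is the one ligand weak enough to leave Co(III) high-spin — [CoF₆]³⁻ is the classic exception.
An octahedral high-spin d⁶ ion is t₂g⁴e_g², giving 4 unpaired electrons.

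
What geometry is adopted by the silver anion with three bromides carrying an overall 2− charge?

Each bromide is −1; balancing the −2 overall charge requires Ag(I).
Ag sits in group 11, so the d-electron count is 11 − 1 = 10.
Coordination number: 3.
Three ligands around a d¹⁰ centre minimise repulsion in a trigonal-planar arrangement.

trigonal planar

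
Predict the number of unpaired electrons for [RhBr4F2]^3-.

0

Ligand charges: each bromide is −1; each fluoride is −1. With an overall charge of −3 the rhodium centre must be in the +3 oxidation state.
Rh sits in group 9, so the d-electron count is 9 − 3 = 6.
The spin state decides the count: a 4d ion has a large Δₒ and is invariably low-spin.
An octahedral low-spin d⁶ ion is t₂g⁶e_g⁰, giving 0 unpaired electrons.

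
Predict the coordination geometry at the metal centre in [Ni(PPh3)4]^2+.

Triphenylphosphine is neutral; balancing the +2 overall charge requires Ni(II).
Nickel is a group-10 element; Ni(II) is therefore d⁸.
With 4 monodentate ligands the coordination number is 4.
Triphenylphosphine is a strong-field ligand (high in the spectrochemical series).
A 3d d⁸ ion with strong-field ligands gains enough CFSE to favour square planar over tetrahedral.

square planar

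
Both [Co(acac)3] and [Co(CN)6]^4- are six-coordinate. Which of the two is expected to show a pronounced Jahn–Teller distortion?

[Co(CN)6]^4-

[Co(acac)3]: Ligand charges: each acetylacetonate is −1. With an overall charge of 0 the cobalt centre must be in the +3 oxidation state. Cobalt is a group-9 element; Co(III) is therefore d⁶. Co(III) has an exceptionally large octahedral splitting and is low-spin with essentially every ligand except fluoride. The d⁶ configuration leaves the e_g set evenly filled (or empty) — no strong Jahn–Teller driving force.
[Co(CN)6]^4-: Ligand charges: each cyanide is −1. With an overall charge of −4 the cobalt centre must be in the +2 oxidation state. Co sits in group 9, so the d-electron count is 9 − 2 = 7. Cyanide is a strong-field ligand (high in the spectrochemical series) for a first-row metal, so the complex is low-spin. The t₂g⁶e_g¹ (low-spin) configuration has an unevenly filled e_g set; the Jahn–Teller theorem predicts a tetragonal distortion (typically axial elongation) to lift the degeneracy.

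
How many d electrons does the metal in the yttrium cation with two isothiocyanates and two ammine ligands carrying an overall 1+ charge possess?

Ligand charges: each isothiocyanate is −1; ammonia is neutral. With an overall charge of +1 the yttrium centre must be in the +3 oxidation state.
Yttrium is a group-3 element; Y(III) is therefore d⁰.

d⁰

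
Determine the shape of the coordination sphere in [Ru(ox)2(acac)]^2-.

octahedral

Each oxalate is −2; each acetylacetonate is −1; balancing the −2 overall charge requires Ru(III).
Ruthenium is a group-8 element; Ru(III) is therefore d⁵.
Counting donor atoms: 2×oxalate (bidentate) → 4 donors; 1×acetylacetonate (bidentate) → 2 donors. Coordination number = 6.
Six donors around a single metal centre give an octahedral coordination sphere.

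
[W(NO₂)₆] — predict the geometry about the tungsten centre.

Each nitro (N-bound nitrite) is −1; balancing the 0 overall charge requires W(VI).
W sits in group 6, so the d-electron count is 6 − 6 = 0.
Coordination number: 6.
Six donors around a single metal centre give an octahedral coordination sphere.

octahedral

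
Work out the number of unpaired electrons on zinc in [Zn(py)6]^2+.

0

Ligand charges: pyridine is neutral. With an overall charge of +2 the zinc centre must be in the +2 oxidation state.
Group 12 minus oxidation state 2 gives a d¹⁰ configuration.
In an octahedral field the d¹⁰ configuration is t₂g⁶e_g⁴, giving 0 unpaired electrons.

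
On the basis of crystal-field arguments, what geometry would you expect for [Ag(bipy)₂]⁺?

Summing ligand charges against the +1 overall charge gives an oxidation state of +1 for silver.
Group 11 minus oxidation state 1 gives a d¹⁰ configuration.
Counting donor atoms: 2×2,2′-bipyridine (bidentate) → 4 donors. Coordination number = 4.
A d¹⁰ ion has no crystal-field stabilisation preference between square planar and tetrahedral, so four ligands adopt the sterically favoured tetrahedral geometry.

tetrahedral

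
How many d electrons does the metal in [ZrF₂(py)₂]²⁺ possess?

d0

Each fluoride is −1; pyridine is neutral; balancing the +2 overall charge requires Zr(IV).
Zirconium is a group-4 element; Zr(IV) is therefore d⁰.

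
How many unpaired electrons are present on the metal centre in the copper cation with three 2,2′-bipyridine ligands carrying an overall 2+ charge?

1

2,2′-bipyridine is neutral; balancing the +2 overall charge requires Cu(II).
Group 11 minus oxidation state 2 gives a d⁹ configuration.
Counting donor atoms: 3×2,2′-bipyridine (bidentate) → 6 donors. Coordination number = 6.
In an octahedral field the d⁹ configuration is t₂g⁶e_g³ (only one arrangement possible), giving 1 unpaired electron.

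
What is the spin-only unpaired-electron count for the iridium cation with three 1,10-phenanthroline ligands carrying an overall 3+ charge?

Summing ligand charges against the +3 overall charge gives an oxidation state of +3 for iridium.
Iridium is a group-9 element; Ir(III) is therefore d⁶.
Counting donor atoms: 3×1,10-phenanthroline (bidentate) → 6 donors. Coordination number = 6.
The spin state decides the count: a 5d ion has a large Δₒ and is invariably low-spin.
An octahedral low-spin d⁶ ion is t₂g⁶e_g⁰, giving 0 unpaired electrons.

0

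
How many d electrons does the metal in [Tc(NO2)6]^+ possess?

Ligand charges: each nitro (N-bound nitrite) is −1. With an overall charge of +1 the technetium centre must be in the +7 oxidation state.
Technetium is a group-7 element; Tc(VII) is therefore d⁰.

d0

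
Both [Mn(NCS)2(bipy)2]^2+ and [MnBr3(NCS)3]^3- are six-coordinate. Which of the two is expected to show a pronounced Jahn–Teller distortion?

[MnBr3(NCS)3]^3-

[Mn(NCS)2(bipy)2]^2+: Summing ligand charges against the +2 overall charge gives an oxidation state of +4 for manganese. Group 7 minus oxidation state 4 gives a d³ configuration. The d³ configuration leaves the e_g set evenly filled (or empty) — no strong Jahn–Teller driving force.
[MnBr3(NCS)3]^3-: Ligand charges: each bromide is −1; each isothiocyanate is −1. With an overall charge of −3 the manganese centre must be in the +3 oxidation state. Group 7 minus oxidation state 3 gives a d⁴ configuration. Bromide and isothiocyanate are weak-field ligands for a first-row metal, so the complex is high-spin. The t₂g³e_g¹ (high-spin) configuration has an unevenly filled e_g set; the Jahn–Teller theorem predicts a tetragonal distortion (typically axial elongation) to lift the degeneracy.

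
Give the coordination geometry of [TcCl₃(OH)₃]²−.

Summing ligand charges against the −2 overall charge gives an oxidation state of +4 for technetium.
Technetium is a group-7 element; Tc(IV) is therefore d³.
With 6 monodentate ligands the coordination number is 6.
Six donors around a single metal centre give an octahedral coordination sphere.

octahedral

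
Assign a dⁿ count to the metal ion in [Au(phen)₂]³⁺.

Summing ligand charges against the +3 overall charge gives an oxidation state of +3 for gold.
Group 11 minus oxidation state 3 gives a d⁸ configuration.

d⁸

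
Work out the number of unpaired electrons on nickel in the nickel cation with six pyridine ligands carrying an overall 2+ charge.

Ligand charges: pyridine is neutral. With an overall charge of +2 the nickel centre must be in the +2 oxidation state.
Group 10 minus oxidation state 2 gives a d⁸ configuration.
In an octahedral field the d⁸ configuration is t₂g⁶e_g² (only one arrangement possible), giving 2 unpaired electrons.

2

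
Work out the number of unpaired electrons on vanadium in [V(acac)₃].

Summing ligand charges against the 0 overall charge gives an oxidation state of +3 for vanadium.
Group 5 minus oxidation state 3 gives a d² configuration.
Counting donor atoms: 3×acetylacetonate (bidentate) → 6 donors. Coordination number = 6.
In an octahedral field the d² configuration is t₂g²e_g⁰ (only one arrangement possible), giving 2 unpaired electrons.

2 unpaired electrons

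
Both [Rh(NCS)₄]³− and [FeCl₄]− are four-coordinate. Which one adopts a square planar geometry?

[Rh(NCS)₄]³−

For [Rh(NCS)₄]³−: Ligand charges: each isothiocyanate is −1. With an overall charge of −3 the rhodium centre must be in the +1 oxidation state. Group 9 minus oxidation state 1 gives a d⁸ configuration. A 4d d⁸ ion has a large crystal-field splitting; square planar leaves the high-energy d_{x²−y²} orbital empty and maximises CFSE. → square planar.
For [FeCl₄]−: Summing ligand charges against the −1 overall charge gives an oxidation state of +3 for iron. Group 8 minus oxidation state 3 gives a d⁵ configuration. A high-spin d⁵ ion has zero CFSE in either geometry, so four ligands adopt the sterically favoured tetrahedral geometry. → tetrahedral.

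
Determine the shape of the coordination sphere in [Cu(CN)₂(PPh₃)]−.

trigonal planar

Each cyanide is −1; triphenylphosphine is neutral; balancing the −1 overall charge requires Cu(I).
Group 11 minus oxidation state 1 gives a d¹⁰ configuration.
Coordination number: 3.
Three ligands around a d¹⁰ centre minimise repulsion in a trigonal-planar arrangement.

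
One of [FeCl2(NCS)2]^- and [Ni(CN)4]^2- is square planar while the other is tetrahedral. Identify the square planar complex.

For [FeCl2(NCS)2]^-: Each chloride is −1; each isothiocyanate is −1; balancing the −1 overall charge requires Fe(III). Fe sits in group 8, so the d-electron count is 8 − 3 = 5. A high-spin d⁵ ion has zero CFSE in either geometry, so four ligands adopt the sterically favoured tetrahedral geometry. → tetrahedral.
For [Ni(CN)4]^2-: Summing ligand charges against the −2 overall charge gives an oxidation state of +2 for nickel. Nickel is a group-10 element; Ni(II) is therefore d⁸. Cyanide is a strong-field ligand (high in the spectrochemical series). A 3d d⁸ ion with strong-field ligands gains enough CFSE to favour square planar over tetrahedral. → square planar.

[Ni(CN)4]^2-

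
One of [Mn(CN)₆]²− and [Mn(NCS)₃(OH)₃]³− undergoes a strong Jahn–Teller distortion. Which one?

[Mn(CN)₆]²−: Summing ligand charges against the −2 overall charge gives an oxidation state of +4 for manganese. Group 7 minus oxidation state 4 gives a d³ configuration. The d³ configuration leaves the e_g set evenly filled (or empty) — no strong Jahn–Teller driving force.
[Mn(NCS)₃(OH)₃]³−: Each isothiocyanate is −1; each hydroxide is −1; balancing the −3 overall charge requires Mn(III). Mn sits in group 7, so the d-electron count is 7 − 3 = 4. Hydroxide and isothiocyanate are weak-field ligands for a first-row metal, so the complex is high-spin. The t₂g³e_g¹ (high-spin) configuration has an unevenly filled e_g set; the Jahn–Teller theorem predicts a tetragonal distortion (typically axial elongation) to lift the degeneracy.

[Mn(NCS)₃(OH)₃]³−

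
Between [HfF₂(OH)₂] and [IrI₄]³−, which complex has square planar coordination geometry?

For [HfF₂(OH)₂]: Ligand charges: each fluoride is −1; each hydroxide is −1. With an overall charge of 0 the hafnium centre must be in the +4 oxidation state. Hafnium is a group-4 element; Hf(IV) is therefore d⁰. A d⁰ ion has no crystal-field stabilisation preference between square planar and tetrahedral, so four ligands adopt the sterically favoured tetrahedral geometry. → tetrahedral.
For [IrI₄]³−: Each iodide is −1; balancing the −3 overall charge requires Ir(I). Ir sits in group 9, so the d-electron count is 9 − 1 = 8. A 5d d⁸ ion has a large crystal-field splitting; square planar leaves the high-energy d_{x²−y²} orbital empty and maximises CFSE. → square planar.

[IrI₄]³−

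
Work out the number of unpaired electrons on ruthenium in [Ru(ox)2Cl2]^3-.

Each oxalate is −2; each chloride is −1; balancing the −3 overall charge requires Ru(III).
Ru sits in group 8, so the d-electron count is 8 − 3 = 5.
Counting donor atoms: 2×oxalate (bidentate) → 4 donors; 2×chloride (monodentate) → 2 donors. Coordination number = 6.
The spin state decides the count: a 4d ion has a large Δₒ and is invariably low-spin.
An octahedral low-spin d⁵ ion is t₂g⁵e_g⁰, giving 1 unpaired electron.

1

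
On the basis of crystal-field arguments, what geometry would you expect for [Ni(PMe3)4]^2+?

Ligand charges: trimethylphosphine is neutral. With an overall charge of +2 the nickel centre must be in the +2 oxidation state.
Group 10 minus oxidation state 2 gives a d⁸ configuration.
Coordination number: 4.
Trimethylphosphine is a strong-field ligand (high in the spectrochemical series).
A 3d d⁸ ion with strong-field ligands gains enough CFSE to favour square planar over tetrahedral.

square planar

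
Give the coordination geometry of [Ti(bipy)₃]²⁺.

octahedral

2,2′-bipyridine is neutral; balancing the +2 overall charge requires Ti(II).
Ti sits in group 4, so the d-electron count is 4 − 2 = 2.
Counting donor atoms: 3×2,2′-bipyridine (bidentate) → 6 donors. Coordination number = 6.
Six donors around a single metal centre give an octahedral coordination sphere.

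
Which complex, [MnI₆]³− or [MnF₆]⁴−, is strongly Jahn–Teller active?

[MnI₆]³−: Ligand charges: each iodide is −1. With an overall charge of −3 the manganese centre must be in the +3 oxidation state. Manganese is a group-7 element; Mn(III) is therefore d⁴. Iodide is a weak-field ligand for a first-row metal, so the complex is high-spin. The t₂g³e_g¹ (high-spin) configuration has an unevenly filled e_g set; the Jahn–Teller theorem predicts a tetragonal distortion (typically axial elongation) to lift the degeneracy.
[MnF₆]⁴−: Each fluoride is −1; balancing the −4 overall charge requires Mn(II). Manganese is a group-7 element; Mn(II) is therefore d⁵. Fluoride is a weak-field ligand for a first-row metal, so the complex is high-spin. The d⁵ configuration leaves the e_g set evenly filled (or empty) — no strong Jahn–Teller driving force.

[MnI₆]³−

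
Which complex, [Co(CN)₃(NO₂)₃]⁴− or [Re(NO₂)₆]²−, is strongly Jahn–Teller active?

[Co(CN)₃(NO₂)₃]⁴−: Summing ligand charges against the −4 overall charge gives an oxidation state of +2 for cobalt. Group 9 minus oxidation state 2 gives a d⁷ configuration. Cyanide and nitro (N-bound nitrite) are strong-field ligands (high in the spectrochemical series) for a first-row metal, so the complex is low-spin. The t₂g⁶e_g¹ (low-spin) configuration has an unevenly filled e_g set; the Jahn–Teller theorem predicts a tetragonal distortion (typically axial elongation) to lift the degeneracy.
[Re(NO₂)₆]²−: Each nitro (N-bound nitrite) is −1; balancing the −2 overall charge requires Re(IV). Group 7 minus oxidation state 4 gives a d³ configuration. The d³ configuration leaves the e_g set evenly filled (or empty) — no strong Jahn–Teller driving force.

[Co(CN)₃(NO₂)₃]⁴−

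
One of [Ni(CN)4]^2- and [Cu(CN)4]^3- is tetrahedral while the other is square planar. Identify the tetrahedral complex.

For [Ni(CN)4]^2-: Ligand charges: each cyanide is −1. With an overall charge of −2 the nickel centre must be in the +2 oxidation state. Nickel is a group-10 element; Ni(II) is therefore d⁸. Cyanide is a strong-field ligand (high in the spectrochemical series). A 3d d⁸ ion with strong-field ligands gains enough CFSE to favour square planar over tetrahedral. → square planar.
For [Cu(CN)4]^3-: Summing ligand charges against the −3 overall charge gives an oxidation state of +1 for copper. Cu sits in group 11, so the d-electron count is 11 − 1 = 10. A d¹⁰ ion has no crystal-field stabilisation preference between square planar and tetrahedral, so four ligands adopt the sterically favoured tetrahedral geometry. → tetrahedral.

[Cu(CN)4]^3-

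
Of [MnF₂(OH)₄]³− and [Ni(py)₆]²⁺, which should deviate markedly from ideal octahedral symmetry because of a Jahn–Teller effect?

[MnF₂(OH)₄]³−: Ligand charges: each fluoride is −1; each hydroxide is −1. With an overall charge of −3 the manganese centre must be in the +3 oxidation state. Manganese is a group-7 element; Mn(III) is therefore d⁴. Fluoride and hydroxide are weak-field ligands for a first-row metal, so the complex is high-spin. The t₂g³e_g¹ (high-spin) configuration has an unevenly filled e_g set; the Jahn–Teller theorem predicts a tetragonal distortion (typically axial elongation) to lift the degeneracy.
[Ni(py)₆]²⁺: Pyridine is neutral; balancing the +2 overall charge requires Ni(II). Ni sits in group 10, so the d-electron count is 10 − 2 = 8. The d⁸ configuration leaves the e_g set evenly filled (or empty) — no strong Jahn–Teller driving force.

[MnF₂(OH)₄]³−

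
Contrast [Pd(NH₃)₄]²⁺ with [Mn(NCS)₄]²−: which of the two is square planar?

[Pd(NH₃)₄]²⁺

For [Pd(NH₃)₄]²⁺: Summing ligand charges against the +2 overall charge gives an oxidation state of +2 for palladium. Group 10 minus oxidation state 2 gives a d⁸ configuration. A 4d d⁸ ion has a large crystal-field splitting; square planar leaves the high-energy d_{x²−y²} orbital empty and maximises CFSE. → square planar.
For [Mn(NCS)₄]²−: Summing ligand charges against the −2 overall charge gives an oxidation state of +2 for manganese. Mn sits in group 7, so the d-electron count is 7 − 2 = 5. A high-spin d⁵ ion has zero CFSE in either geometry, so four ligands adopt the sterically favoured tetrahedral geometry. → tetrahedral.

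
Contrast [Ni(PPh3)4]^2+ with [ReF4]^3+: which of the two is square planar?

[Ni(PPh3)4]^2+

For [Ni(PPh3)4]^2+: Ligand charges: triphenylphosphine is neutral. With an overall charge of +2 the nickel centre must be in the +2 oxidation state. Group 10 minus oxidation state 2 gives a d⁸ configuration. Triphenylphosphine is a strong-field ligand (high in the spectrochemical series). A 3d d⁸ ion with strong-field ligands gains enough CFSE to favour square planar over tetrahedral. → square planar.
For [ReF4]^3+: Each fluoride is −1; balancing the +3 overall charge requires Re(VII). Re sits in group 7, so the d-electron count is 7 − 7 = 0. A d⁰ ion has no crystal-field stabilisation preference between square planar and tetrahedral, so four ligands adopt the sterically favoured tetrahedral geometry. → tetrahedral.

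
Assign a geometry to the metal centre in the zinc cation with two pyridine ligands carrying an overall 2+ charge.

Pyridine is neutral; balancing the +2 overall charge requires Zn(II).
Group 12 minus oxidation state 2 gives a d¹⁰ configuration.
Coordination number: 2.
A d¹⁰ ion with only two ligands adopts a linear arrangement (sp hybridisation; no CFSE preference).

linear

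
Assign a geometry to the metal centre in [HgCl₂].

linear

Summing ligand charges against the 0 overall charge gives an oxidation state of +2 for mercury.
Group 12 minus oxidation state 2 gives a d¹⁰ configuration.
Coordination number: 2.
A d¹⁰ ion with only two ligands adopts a linear arrangement (sp hybridisation; no CFSE preference).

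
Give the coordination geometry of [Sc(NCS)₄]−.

Summing ligand charges against the −1 overall charge gives an oxidation state of +3 for scandium.
Sc sits in group 3, so the d-electron count is 3 − 3 = 0.
With 4 monodentate ligands the coordination number is 4.
A d⁰ ion has no crystal-field stabilisation preference between square planar and tetrahedral, so four ligands adopt the sterically favoured tetrahedral geometry.

tetrahedral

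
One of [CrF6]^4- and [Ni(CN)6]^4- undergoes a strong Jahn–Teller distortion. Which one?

[CrF6]^4-

[CrF6]^4-: Each fluoride is −1; balancing the −4 overall charge requires Cr(II). Group 6 minus oxidation state 2 gives a d⁴ configuration. Fluoride is a weak-field ligand for a first-row metal, so the complex is high-spin. The t₂g³e_g¹ (high-spin) configuration has an unevenly filled e_g set; the Jahn–Teller theorem predicts a tetragonal distortion (typically axial elongation) to lift the degeneracy.
[Ni(CN)6]^4-: Summing ligand charges against the −4 overall charge gives an oxidation state of +2 for nickel. Ni sits in group 10, so the d-electron count is 10 − 2 = 8. The d⁸ configuration leaves the e_g set evenly filled (or empty) — no strong Jahn–Teller driving force.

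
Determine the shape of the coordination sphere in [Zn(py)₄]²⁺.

tetrahedral

Pyridine is neutral; balancing the +2 overall charge requires Zn(II).
Zinc is a group-12 element; Zn(II) is therefore d¹⁰.
Coordination number: 4.
A d¹⁰ ion has no crystal-field stabilisation preference between square planar and tetrahedral, so four ligands adopt the sterically favoured tetrahedral geometry.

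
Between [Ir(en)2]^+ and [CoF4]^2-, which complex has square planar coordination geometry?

For [Ir(en)2]^+: Ligand charges: ethylenediamine is neutral. With an overall charge of +1 the iridium centre must be in the +1 oxidation state. Ir sits in group 9, so the d-electron count is 9 − 1 = 8. A 5d d⁸ ion has a large crystal-field splitting; square planar leaves the high-energy d_{x²−y²} orbital empty and maximises CFSE. → square planar.
For [CoF4]^2-: Ligand charges: each fluoride is −1. With an overall charge of −2 the cobalt centre must be in the +2 oxidation state. Co sits in group 9, so the d-electron count is 9 − 2 = 7. For a high-spin 3d d⁷ ion with weak-field ligands the small Δₜ gives little square-planar CFSE advantage, so four ligands adopt the sterically favoured tetrahedral geometry. → tetrahedral.

[Ir(en)2]^+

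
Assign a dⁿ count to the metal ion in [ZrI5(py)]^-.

Ligand charges: each iodide is −1; pyridine is neutral. With an overall charge of −1 the zirconium centre must be in the +4 oxidation state.
Zirconium is a group-4 element; Zr(IV) is therefore d⁰.

d0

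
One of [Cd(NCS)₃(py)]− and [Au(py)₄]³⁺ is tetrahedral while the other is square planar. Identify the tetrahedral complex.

[Cd(NCS)₃(py)]−

For [Cd(NCS)₃(py)]−: Ligand charges: each isothiocyanate is −1; pyridine is neutral. With an overall charge of −1 the cadmium centre must be in the +2 oxidation state. Group 12 minus oxidation state 2 gives a d¹⁰ configuration. A d¹⁰ ion has no crystal-field stabilisation preference between square planar and tetrahedral, so four ligands adopt the sterically favoured tetrahedral geometry. → tetrahedral.
For [Au(py)₄]³⁺: Pyridine is neutral; balancing the +3 overall charge requires Au(III). Gold is a group-11 element; Au(III) is therefore d⁸. A 5d d⁸ ion has a large crystal-field splitting; square planar leaves the high-energy d_{x²−y²} orbital empty and maximises CFSE. → square planar.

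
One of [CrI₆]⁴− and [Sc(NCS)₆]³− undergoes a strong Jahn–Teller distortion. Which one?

[CrI₆]⁴−: Summing ligand charges against the −4 overall charge gives an oxidation state of +2 for chromium. Chromium is a group-6 element; Cr(II) is therefore d⁴. Iodide is a weak-field ligand for a first-row metal, so the complex is high-spin. The t₂g³e_g¹ (high-spin) configuration has an unevenly filled e_g set; the Jahn–Teller theorem predicts a tetragonal distortion (typically axial elongation) to lift the degeneracy.
[Sc(NCS)₆]³−: Each isothiocyanate is −1; balancing the −3 overall charge requires Sc(III). Group 3 minus oxidation state 3 gives a d⁰ configuration. The d⁰ configuration leaves the e_g set evenly filled (or empty) — no strong Jahn–Teller driving force.

[CrI₆]⁴−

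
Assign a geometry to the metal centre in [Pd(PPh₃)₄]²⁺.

square planar

Summing ligand charges against the +2 overall charge gives an oxidation state of +2 for palladium.
Pd sits in group 10, so the d-electron count is 10 − 2 = 8.
With 4 monodentate ligands the coordination number is 4.
A 4d d⁸ ion has a large crystal-field splitting; square planar leaves the high-energy d_{x²−y²} orbital empty and maximises CFSE.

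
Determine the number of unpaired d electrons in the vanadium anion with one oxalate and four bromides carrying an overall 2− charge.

Each oxalate is −2; each bromide is −1; balancing the −2 overall charge requires V(IV).
V sits in group 5, so the d-electron count is 5 − 4 = 1.
Counting donor atoms: 1×oxalate (bidentate) → 2 donors; 4×bromide (monodentate) → 4 donors. Coordination number = 6.
In an octahedral field the d¹ configuration is t₂g¹e_g⁰ (only one arrangement possible), giving 1 unpaired electron.

1 unpaired electron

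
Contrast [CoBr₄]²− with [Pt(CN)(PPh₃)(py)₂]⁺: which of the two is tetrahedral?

For [CoBr₄]²−: Summing ligand charges against the −2 overall charge gives an oxidation state of +2 for cobalt. Group 9 minus oxidation state 2 gives a d⁷ configuration. For a high-spin 3d d⁷ ion with weak-field ligands the small Δₜ gives little square-planar CFSE advantage, so four ligands adopt the sterically favoured tetrahedral geometry. → tetrahedral.
For [Pt(CN)(PPh₃)(py)₂]⁺: Ligand charges: each cyanide is −1; triphenylphosphine is neutral; pyridine is neutral. With an overall charge of +1 the platinum centre must be in the +2 oxidation state. Pt sits in group 10, so the d-electron count is 10 − 2 = 8. A 5d d⁸ ion has a large crystal-field splitting; square planar leaves the high-energy d_{x²−y²} orbital empty and maximises CFSE. → square planar.

[CoBr₄]²−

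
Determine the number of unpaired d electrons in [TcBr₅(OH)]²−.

Each bromide is −1; each hydroxide is −1; balancing the −2 overall charge requires Tc(IV).
Tc sits in group 7, so the d-electron count is 7 − 4 = 3.
In an octahedral field the d³ configuration is t₂g³e_g⁰ (only one arrangement possible), giving 3 unpaired electrons.

3 unpaired electrons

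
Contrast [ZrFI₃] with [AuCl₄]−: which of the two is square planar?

For [ZrFI₃]: Ligand charges: each fluoride is −1; each iodide is −1. With an overall charge of 0 the zirconium centre must be in the +4 oxidation state. Group 4 minus oxidation state 4 gives a d⁰ configuration. A d⁰ ion has no crystal-field stabilisation preference between square planar and tetrahedral, so four ligands adopt the sterically favoured tetrahedral geometry. → tetrahedral.
For [AuCl₄]−: Each chloride is −1; balancing the −1 overall charge requires Au(III). Group 11 minus oxidation state 3 gives a d⁸ configuration. A 5d d⁸ ion has a large crystal-field splitting; square planar leaves the high-energy d_{x²−y²} orbital empty and maximises CFSE. → square planar.

[AuCl₄]−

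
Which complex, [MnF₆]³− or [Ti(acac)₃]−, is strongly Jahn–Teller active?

[MnF₆]³−: Summing ligand charges against the −3 overall charge gives an oxidation state of +3 for manganese. Group 7 minus oxidation state 3 gives a d⁴ configuration. Fluoride is a weak-field ligand for a first-row metal, so the complex is high-spin. The t₂g³e_g¹ (high-spin) configuration has an unevenly filled e_g set; the Jahn–Teller theorem predicts a tetragonal distortion (typically axial elongation) to lift the degeneracy.
[Ti(acac)₃]−: Summing ligand charges against the −1 overall charge gives an oxidation state of +2 for titanium. Group 4 minus oxidation state 2 gives a d² configuration. The d² configuration leaves the e_g set evenly filled (or empty) — no strong Jahn–Teller driving force.

[MnF₆]³−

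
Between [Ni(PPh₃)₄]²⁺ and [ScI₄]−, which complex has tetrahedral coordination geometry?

[ScI₄]−

For [Ni(PPh₃)₄]²⁺: Triphenylphosphine is neutral; balancing the +2 overall charge requires Ni(II). Nickel is a group-10 element; Ni(II) is therefore d⁸. Triphenylphosphine is a strong-field ligand (high in the spectrochemical series). A 3d d⁸ ion with strong-field ligands gains enough CFSE to favour square planar over tetrahedral. → square planar.
For [ScI₄]−: Ligand charges: each iodide is −1. With an overall charge of −1 the scandium centre must be in the +3 oxidation state. Scandium is a group-3 element; Sc(III) is therefore d⁰. A d⁰ ion has no crystal-field stabilisation preference between square planar and tetrahedral, so four ligands adopt the sterically favoured tetrahedral geometry. → tetrahedral.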